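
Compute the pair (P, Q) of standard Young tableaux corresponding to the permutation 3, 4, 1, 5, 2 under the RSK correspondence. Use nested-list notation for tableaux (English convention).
Insert each entry of the permutation into P by Schensted row insertion, recording in Q the position of each new cell.

Insert 3: appended to row 1. P = [[3]].
Insert 4: appended to row 1. P = [[3, 4]].
Insert 1: 1 bumps 3 from row 1; 3 starts row 2. P = [[1, 4], [3]].
Insert 5: appended to row 1. P = [[1, 4, 5], [3]].
Insert 2: 2 bumps 4 from row 1; 4 appends to row 2. P = [[1, 2, 5], [3, 4]].

So P = [[1, 2, 5], [3, 4]], Q = [[1, 2, 4], [3, 5]].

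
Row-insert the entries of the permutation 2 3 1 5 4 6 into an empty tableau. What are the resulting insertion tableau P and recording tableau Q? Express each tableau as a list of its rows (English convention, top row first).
P = [[1, 3, 4, 6], [2, 5]], Q = [[1, 2, 4, 6], [3, 5]]

Insert each entry of the permutation into P by Schensted row insertion, recording in Q the position of each new cell.

Insert 2: appended to row 1. P = [[2]].
Insert 3: appended to row 1. P = [[2, 3]].
Insert 1: 1 bumps 2 from row 1; 2 starts row 2. P = [[1, 3], [2]].
Insert 5: appended to row 1. P = [[1, 3, 5], [2]].
Insert 4: 4 bumps 5 from row 1; 5 appends to row 2. P = [[1, 3, 4], [2, 5]].
Insert 6: appended to row 1. P = [[1, 3, 4, 6], [2, 5]].

So P = [[1, 3, 4, 6], [2, 5]], Q = [[1, 2, 4, 6], [3, 5]].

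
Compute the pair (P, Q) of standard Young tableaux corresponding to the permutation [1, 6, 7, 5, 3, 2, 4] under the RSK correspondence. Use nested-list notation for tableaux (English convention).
Insert each entry of the permutation into P by Schensted row insertion, recording in Q the position of each new cell.

Insert 1: appended to row 1. P = [[1]].
Insert 6: appended to row 1. P = [[1, 6]].
Insert 7: appended to row 1. P = [[1, 6, 7]].
Insert 5: 5 bumps 6 from row 1; 6 starts row 2. P = [[1, 5, 7], [6]].
Insert 3: 3 bumps 5 from row 1; 5 bumps 6 from row 2; 6 starts row 3. P = [[1, 3, 7], [5], [6]].
Insert 2: 2 bumps 3 from row 1; 3 bumps 5 from row 2; 5 bumps 6 from row 3; 6 starts row 4. P = [[1, 2, 7], [3], [5], [6]].
Insert 4: 4 bumps 7 from row 1; 7 appends to row 2. P = [[1, 2, 4], [3, 7], [5], [6]].

So P = [[1, 2, 4], [3, 7], [5], [6]], Q = [[1, 2, 3], [4, 7], [5], [6]].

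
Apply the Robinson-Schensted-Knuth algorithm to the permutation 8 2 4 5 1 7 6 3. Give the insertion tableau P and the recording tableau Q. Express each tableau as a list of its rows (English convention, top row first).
Insert each entry of the permutation into P by Schensted row insertion, recording in Q the position of each new cell.

Insert 8: appended to row 1. P = [[8]].
Insert 2: 2 bumps 8 from row 1; 8 starts row 2. P = [[2], [8]].
Insert 4: appended to row 1. P = [[2, 4], [8]].
Insert 5: appended to row 1. P = [[2, 4, 5], [8]].
Insert 1: 1 bumps 2 from row 1; 2 bumps 8 from row 2; 8 starts row 3. P = [[1, 4, 5], [2], [8]].
Insert 7: appended to row 1. P = [[1, 4, 5, 7], [2], [8]].
Insert 6: 6 bumps 7 from row 1; 7 appends to row 2. P = [[1, 4, 5, 6], [2, 7], [8]].
Insert 3: 3 bumps 4 from row 1; 4 bumps 7 from row 2; 7 bumps 8 from row 3; 8 starts row 4. P = [[1, 3, 5, 6], [2, 4], [7], [8]].

So P = [[1, 3, 5, 6], [2, 4], [7], [8]], Q = [[1, 3, 4, 6], [2, 7], [5], [8]].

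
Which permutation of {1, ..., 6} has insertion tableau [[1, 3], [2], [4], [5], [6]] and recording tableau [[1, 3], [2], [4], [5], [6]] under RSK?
Reverse the RSK construction: for i from n down to 1, find the cell of Q containing i, remove the entry at that cell from P, and reverse-bump it up through P; the value ejected from row 1 is w(i).

Step i=6: Q has 6 at row 5, column 1; remove 6 from row 5 of P and reverse-bump: 6 enters row 4 and ejects 5; 5 enters row 3 and ejects 4; 4 enters row 2 and ejects 2; 2 enters row 1 and ejects 1. So w(6) = 1. P is now [[2, 3], [4], [5], [6]].
Step i=5: Q has 5 at row 4, column 1; remove 6 from row 4 of P and reverse-bump: 6 enters row 3 and ejects 5; 5 enters row 2 and ejects 4; 4 enters row 1 and ejects 3. So w(5) = 3. P is now [[2, 4], [5], [6]].
Step i=4: Q has 4 at row 3, column 1; remove 6 from row 3 of P and reverse-bump: 6 enters row 2 and ejects 5; 5 enters row 1 and ejects 4. So w(4) = 4. P is now [[2, 5], [6]].
Step i=3: Q has 3 at row 1, column 2; remove that cell from P, ejecting 5. So w(3) = 5. P is now [[2], [6]].
Step i=2: Q has 2 at row 2, column 1; remove 6 from row 2 of P and reverse-bump: 6 enters row 1 and ejects 2. So w(2) = 2. P is now [[6]].
Step i=1: Q has 1 at row 1, column 1; remove that cell from P, ejecting 6. So w(1) = 6. P is now [].

So w = 6 2 5 4 3 1.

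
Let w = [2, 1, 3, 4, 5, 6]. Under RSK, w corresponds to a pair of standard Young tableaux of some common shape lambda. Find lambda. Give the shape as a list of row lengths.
Row-insert each entry into an empty tableau.

After inserting 2: P = [[2]].
After inserting 1: P = [[1], [2]].
After inserting 3: P = [[1, 3], [2]].
After inserting 4: P = [[1, 3, 4], [2]].
After inserting 5: P = [[1, 3, 4, 5], [2]].
After inserting 6: P = [[1, 3, 4, 5, 6], [2]].

The final insertion tableau P = [[1, 3, 4, 5, 6], [2]] has shape [5, 1].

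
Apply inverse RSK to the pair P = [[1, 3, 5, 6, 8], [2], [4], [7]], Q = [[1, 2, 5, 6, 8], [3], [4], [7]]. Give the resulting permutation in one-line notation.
Reverse the RSK construction: for i from n down to 1, find the cell of Q containing i, remove the entry at that cell from P, and reverse-bump it up through P; the value ejected from row 1 is w(i).

Step i=8: Q has 8 at row 1, column 5; remove that cell from P, ejecting 8. So w(8) = 8. P is now [[1, 3, 5, 6], [2], [4], [7]].
Step i=7: Q has 7 at row 4, column 1; remove 7 from row 4 of P and reverse-bump: 7 enters row 3 and ejects 4; 4 enters row 2 and ejects 2; 2 enters row 1 and ejects 1. So w(7) = 1. P is now [[2, 3, 5, 6], [4], [7]].
Step i=6: Q has 6 at row 1, column 4; remove that cell from P, ejecting 6. So w(6) = 6. P is now [[2, 3, 5], [4], [7]].
Step i=5: Q has 5 at row 1, column 3; remove that cell from P, ejecting 5. So w(5) = 5. P is now [[2, 3], [4], [7]].
Step i=4: Q has 4 at row 3, column 1; remove 7 from row 3 of P and reverse-bump: 7 enters row 2 and ejects 4; 4 enters row 1 and ejects 3. So w(4) = 3. P is now [[2, 4], [7]].
Step i=3: Q has 3 at row 2, column 1; remove 7 from row 2 of P and reverse-bump: 7 enters row 1 and ejects 4. So w(3) = 4. P is now [[2, 7]].
Step i=2: Q has 2 at row 1, column 2; remove that cell from P, ejecting 7. So w(2) = 7. P is now [[2]].
Step i=1: Q has 1 at row 1, column 1; remove that cell from P, ejecting 2. So w(1) = 2. P is now [].

So w = 2 7 4 3 5 6 1 8.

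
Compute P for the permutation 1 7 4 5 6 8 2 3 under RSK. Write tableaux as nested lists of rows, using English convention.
Insert 1: appended to row 1. P = [[1]].
Insert 7: appended to row 1. P = [[1, 7]].
Insert 4: 4 bumps 7 from row 1; 7 starts row 2. P = [[1, 4], [7]].
Insert 5: appended to row 1. P = [[1, 4, 5], [7]].
Insert 6: appended to row 1. P = [[1, 4, 5, 6], [7]].
Insert 8: appended to row 1. P = [[1, 4, 5, 6, 8], [7]].
Insert 2: 2 bumps 4 from row 1; 4 bumps 7 from row 2; 7 starts row 3. P = [[1, 2, 5, 6, 8], [4], [7]].
Insert 3: 3 bumps 5 from row 1; 5 appends to row 2. P = [[1, 2, 3, 6, 8], [4, 5], [7]].

So P = [[1, 2, 3, 6, 8], [4, 5], [7]].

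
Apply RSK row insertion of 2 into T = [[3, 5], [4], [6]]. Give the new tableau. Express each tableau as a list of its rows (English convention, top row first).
[[2, 5], [3], [4], [6]]

In row 1, 2 replaces 3 (the leftmost entry greater than 2); 3 is bumped to row 2. In row 2, 3 replaces 4 (the leftmost entry greater than 3); 4 is bumped to row 3. In row 3, 4 replaces 6 (the leftmost entry greater than 4); 6 is bumped to row 4. 6 starts a new row 4. The new tableau is [[2, 5], [3], [4], [6]].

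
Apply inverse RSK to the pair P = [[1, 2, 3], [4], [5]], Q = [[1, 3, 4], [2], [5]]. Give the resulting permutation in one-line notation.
5 1 2 4 3

Reverse RSK: for i = n, n-1, ..., 1, locate i in Q, remove the corresponding corner cell from P, and reverse-bump its entry up through P; the value ejected from row 1 is w(i).

So w = 5 1 2 4 3.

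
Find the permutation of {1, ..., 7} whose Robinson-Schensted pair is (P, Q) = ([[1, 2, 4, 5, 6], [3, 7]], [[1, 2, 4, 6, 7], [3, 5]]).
Reverse RSK: for i = n, n-1, ..., 1, locate i in Q, remove the corresponding corner cell from P, and reverse-bump its entry up through P; the value ejected from row 1 is w(i).

So w = 1 3 2 7 4 5 6.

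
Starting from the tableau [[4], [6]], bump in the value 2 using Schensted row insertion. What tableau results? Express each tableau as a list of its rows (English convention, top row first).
In row 1, 2 replaces 4 (the leftmost entry greater than 2); 4 is bumped to row 2. In row 2, 4 replaces 6 (the leftmost entry greater than 4); 6 is bumped to row 3. 6 starts a new row 3. The new tableau is [[2], [4], [6]].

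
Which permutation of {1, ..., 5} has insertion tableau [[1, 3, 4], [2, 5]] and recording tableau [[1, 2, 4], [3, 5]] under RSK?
Reverse RSK: for i = n, n-1, ..., 1, locate i in Q, remove the corresponding corner cell from P, and reverse-bump its entry up through P; the value ejected from row 1 is w(i).

So w = 2 3 1 5 4.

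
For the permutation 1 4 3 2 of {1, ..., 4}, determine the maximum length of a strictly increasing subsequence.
2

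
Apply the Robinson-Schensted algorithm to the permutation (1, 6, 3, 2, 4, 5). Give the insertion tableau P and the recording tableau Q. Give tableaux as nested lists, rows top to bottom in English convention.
Insert each entry of the permutation into P by Schensted row insertion, recording in Q the position of each new cell.

Insert 1: appended to row 1. P = [[1]].
Insert 6: appended to row 1. P = [[1, 6]].
Insert 3: 3 bumps 6 from row 1; 6 starts row 2. P = [[1, 3], [6]].
Insert 2: 2 bumps 3 from row 1; 3 bumps 6 from row 2; 6 starts row 3. P = [[1, 2], [3], [6]].
Insert 4: appended to row 1. P = [[1, 2, 4], [3], [6]].
Insert 5: appended to row 1. P = [[1, 2, 4, 5], [3], [6]].

So P = [[1, 2, 4, 5], [3], [6]], Q = [[1, 2, 5, 6], [3], [4]].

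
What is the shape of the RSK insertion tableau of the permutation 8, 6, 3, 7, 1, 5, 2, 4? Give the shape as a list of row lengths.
Row-insert each entry into an empty tableau.

After inserting 8: P = [[8]].
After inserting 6: P = [[6], [8]].
After inserting 3: P = [[3], [6], [8]].
After inserting 7: P = [[3, 7], [6], [8]].
After inserting 1: P = [[1, 7], [3], [6], [8]].
After inserting 5: P = [[1, 5], [3, 7], [6], [8]].
After inserting 2: P = [[1, 2], [3, 5], [6, 7], [8]].
After inserting 4: P = [[1, 2, 4], [3, 5], [6, 7], [8]].

The final insertion tableau P = [[1, 2, 4], [3, 5], [6, 7], [8]] has shape [3, 2, 2, 1].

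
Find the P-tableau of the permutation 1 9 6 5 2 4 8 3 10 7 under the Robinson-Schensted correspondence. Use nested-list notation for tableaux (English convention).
Insert 1: appended to row 1. P = [[1]].
Insert 9: appended to row 1. P = [[1, 9]].
Insert 6: 6 bumps 9 from row 1; 9 starts row 2. P = [[1, 6], [9]].
Insert 5: 5 bumps 6 from row 1; 6 bumps 9 from row 2; 9 starts row 3. P = [[1, 5], [6], [9]].
Insert 2: 2 bumps 5 from row 1; 5 bumps 6 from row 2; 6 bumps 9 from row 3; 9 starts row 4. P = [[1, 2], [5], [6], [9]].
Insert 4: appended to row 1. P = [[1, 2, 4], [5], [6], [9]].
Insert 8: appended to row 1. P = [[1, 2, 4, 8], [5], [6], [9]].
Insert 3: 3 bumps 4 from row 1; 4 bumps 5 from row 2; 5 bumps 6 from row 3; 6 bumps 9 from row 4; 9 starts row 5. P = [[1, 2, 3, 8], [4], [5], [6], [9]].
Insert 10: appended to row 1. P = [[1, 2, 3, 8, 10], [4], [5], [6], [9]].
Insert 7: 7 bumps 8 from row 1; 8 appends to row 2. P = [[1, 2, 3, 7, 10], [4, 8], [5], [6], [9]].

So P = [[1, 2, 3, 7, 10], [4, 8], [5], [6], [9]].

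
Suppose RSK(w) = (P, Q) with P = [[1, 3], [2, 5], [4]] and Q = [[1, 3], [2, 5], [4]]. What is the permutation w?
4 2 5 1 3

Reverse RSK: for i = n, n-1, ..., 1, locate i in Q, remove the corresponding corner cell from P, and reverse-bump its entry up through P; the value ejected from row 1 is w(i).

So w = 4 2 5 1 3.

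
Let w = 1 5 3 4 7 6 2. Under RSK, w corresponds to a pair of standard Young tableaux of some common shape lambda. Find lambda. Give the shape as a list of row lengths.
Row-insert each entry into an empty tableau.

After inserting 1: P = [[1]].
After inserting 5: P = [[1, 5]].
After inserting 3: P = [[1, 3], [5]].
After inserting 4: P = [[1, 3, 4], [5]].
After inserting 7: P = [[1, 3, 4, 7], [5]].
After inserting 6: P = [[1, 3, 4, 6], [5, 7]].
After inserting 2: P = [[1, 2, 4, 6], [3, 7], [5]].

The final insertion tableau P = [[1, 2, 4, 6], [3, 7], [5]] has shape [4, 2, 1].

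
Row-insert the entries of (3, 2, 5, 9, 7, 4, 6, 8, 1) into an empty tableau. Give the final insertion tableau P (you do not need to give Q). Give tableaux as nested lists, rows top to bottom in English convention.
Insert 3: appended to row 1. P = [[3]].
Insert 2: 2 bumps 3 from row 1; 3 starts row 2. P = [[2], [3]].
Insert 5: appended to row 1. P = [[2, 5], [3]].
Insert 9: appended to row 1. P = [[2, 5, 9], [3]].
Insert 7: 7 bumps 9 from row 1; 9 appends to row 2. P = [[2, 5, 7], [3, 9]].
Insert 4: 4 bumps 5 from row 1; 5 bumps 9 from row 2; 9 starts row 3. P = [[2, 4, 7], [3, 5], [9]].
Insert 6: 6 bumps 7 from row 1; 7 appends to row 2. P = [[2, 4, 6], [3, 5, 7], [9]].
Insert 8: appended to row 1. P = [[2, 4, 6, 8], [3, 5, 7], [9]].
Insert 1: 1 bumps 2 from row 1; 2 bumps 3 from row 2; 3 bumps 9 from row 3; 9 starts row 4. P = [[1, 4, 6, 8], [2, 5, 7], [3], [9]].

So P = [[1, 4, 6, 8], [2, 5, 7], [3], [9]].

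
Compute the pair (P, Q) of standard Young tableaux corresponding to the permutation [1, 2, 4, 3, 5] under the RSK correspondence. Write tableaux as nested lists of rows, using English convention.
P = [[1, 2, 3, 5], [4]], Q = [[1, 2, 3, 5], [4]]

Insert each entry of the permutation into P by Schensted row insertion, recording in Q the position of each new cell.

Insert 1: appended to row 1. P = [[1]].
Insert 2: appended to row 1. P = [[1, 2]].
Insert 4: appended to row 1. P = [[1, 2, 4]].
Insert 3: 3 bumps 4 from row 1; 4 starts row 2. P = [[1, 2, 3], [4]].
Insert 5: appended to row 1. P = [[1, 2, 3, 5], [4]].

So P = [[1, 2, 3, 5], [4]], Q = [[1, 2, 3, 5], [4]].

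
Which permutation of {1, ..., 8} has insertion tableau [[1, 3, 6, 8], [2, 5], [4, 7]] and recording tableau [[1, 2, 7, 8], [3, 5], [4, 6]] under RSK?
4 7 2 1 5 3 6 8

Reverse RSK: for i = n, n-1, ..., 1, locate i in Q, remove the corresponding corner cell from P, and reverse-bump its entry up through P; the value ejected from row 1 is w(i).

So w = 4 7 2 1 5 3 6 8.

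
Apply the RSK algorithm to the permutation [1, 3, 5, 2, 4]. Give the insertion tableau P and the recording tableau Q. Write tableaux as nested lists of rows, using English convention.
P = [[1, 2, 4], [3, 5]], Q = [[1, 2, 3], [4, 5]]

Insert each entry of the permutation into P by Schensted row insertion, recording in Q the position of each new cell.

After inserting 1: P = [[1]].
After inserting 3: P = [[1, 3]].
After inserting 5: P = [[1, 3, 5]].
After inserting 2: P = [[1, 2, 5], [3]].
After inserting 4: P = [[1, 2, 4], [3, 5]].

So P = [[1, 2, 4], [3, 5]], Q = [[1, 2, 3], [4, 5]].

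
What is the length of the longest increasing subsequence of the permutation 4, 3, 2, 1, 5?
2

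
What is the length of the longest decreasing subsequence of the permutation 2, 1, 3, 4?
2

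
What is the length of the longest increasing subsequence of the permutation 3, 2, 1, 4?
2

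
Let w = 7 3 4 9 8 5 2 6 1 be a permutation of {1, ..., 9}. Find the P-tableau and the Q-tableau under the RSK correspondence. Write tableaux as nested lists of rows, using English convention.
Insert each entry of the permutation into P by Schensted row insertion, recording in Q the position of each new cell.

Insert 7: appended to row 1. P = [[7]].
Insert 3: 3 bumps 7 from row 1; 7 starts row 2. P = [[3], [7]].
Insert 4: appended to row 1. P = [[3, 4], [7]].
Insert 9: appended to row 1. P = [[3, 4, 9], [7]].
Insert 8: 8 bumps 9 from row 1; 9 appends to row 2. P = [[3, 4, 8], [7, 9]].
Insert 5: 5 bumps 8 from row 1; 8 bumps 9 from row 2; 9 starts row 3. P = [[3, 4, 5], [7, 8], [9]].
Insert 2: 2 bumps 3 from row 1; 3 bumps 7 from row 2; 7 bumps 9 from row 3; 9 starts row 4. P = [[2, 4, 5], [3, 8], [7], [9]].
Insert 6: appended to row 1. P = [[2, 4, 5, 6], [3, 8], [7], [9]].
Insert 1: 1 bumps 2 from row 1; 2 bumps 3 from row 2; 3 bumps 7 from row 3; 7 bumps 9 from row 4; 9 starts row 5. P = [[1, 4, 5, 6], [2, 8], [3], [7], [9]].

So P = [[1, 4, 5, 6], [2, 8], [3], [7], [9]], Q = [[1, 3, 4, 8], [2, 5], [6], [7], [9]].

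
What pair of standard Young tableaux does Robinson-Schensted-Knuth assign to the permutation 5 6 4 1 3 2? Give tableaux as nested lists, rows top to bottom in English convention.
Insert each entry of the permutation into P by Schensted row insertion, recording in Q the position of each new cell.

After inserting 5: P = [[5]].
After inserting 6: P = [[5, 6]].
After inserting 4: P = [[4, 6], [5]].
After inserting 1: P = [[1, 6], [4], [5]].
After inserting 3: P = [[1, 3], [4, 6], [5]].
After inserting 2: P = [[1, 2], [3, 6], [4], [5]].

So P = [[1, 2], [3, 6], [4], [5]], Q = [[1, 2], [3, 5], [4], [6]].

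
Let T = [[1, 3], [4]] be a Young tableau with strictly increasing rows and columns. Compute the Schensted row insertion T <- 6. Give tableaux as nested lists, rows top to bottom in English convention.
[[1, 3, 6], [4]]

6 is larger than every entry of row 1, so it is appended to row 1. The new tableau is [[1, 3, 6], [4]].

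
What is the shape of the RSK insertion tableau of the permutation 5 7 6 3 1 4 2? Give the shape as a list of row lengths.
[2, 2, 2, 1]

Row-insert each entry into an empty tableau.

After inserting 5: P = [[5]].
After inserting 7: P = [[5, 7]].
After inserting 6: P = [[5, 6], [7]].
After inserting 3: P = [[3, 6], [5], [7]].
After inserting 1: P = [[1, 6], [3], [5], [7]].
After inserting 4: P = [[1, 4], [3, 6], [5], [7]].
After inserting 2: P = [[1, 2], [3, 4], [5, 6], [7]].

The final insertion tableau P = [[1, 2], [3, 4], [5, 6], [7]] has shape [2, 2, 2, 1].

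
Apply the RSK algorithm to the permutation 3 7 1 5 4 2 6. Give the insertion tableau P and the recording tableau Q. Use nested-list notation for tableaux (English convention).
Insert each entry of the permutation into P by Schensted row insertion, recording in Q the position of each new cell.

Insert 3: appended to row 1. P = [[3]].
Insert 7: appended to row 1. P = [[3, 7]].
Insert 1: 1 bumps 3 from row 1; 3 starts row 2. P = [[1, 7], [3]].
Insert 5: 5 bumps 7 from row 1; 7 appends to row 2. P = [[1, 5], [3, 7]].
Insert 4: 4 bumps 5 from row 1; 5 bumps 7 from row 2; 7 starts row 3. P = [[1, 4], [3, 5], [7]].
Insert 2: 2 bumps 4 from row 1; 4 bumps 5 from row 2; 5 bumps 7 from row 3; 7 starts row 4. P = [[1, 2], [3, 4], [5], [7]].
Insert 6: appended to row 1. P = [[1, 2, 6], [3, 4], [5], [7]].

So P = [[1, 2, 6], [3, 4], [5], [7]], Q = [[1, 2, 7], [3, 4], [5], [6]].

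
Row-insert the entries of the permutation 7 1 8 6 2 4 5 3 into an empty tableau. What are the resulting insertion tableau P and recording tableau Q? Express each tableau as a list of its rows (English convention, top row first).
Insert each entry of the permutation into P by Schensted row insertion, recording in Q the position of each new cell.

Insert 7: appended to row 1. P = [[7]].
Insert 1: 1 bumps 7 from row 1; 7 starts row 2. P = [[1], [7]].
Insert 8: appended to row 1. P = [[1, 8], [7]].
Insert 6: 6 bumps 8 from row 1; 8 appends to row 2. P = [[1, 6], [7, 8]].
Insert 2: 2 bumps 6 from row 1; 6 bumps 7 from row 2; 7 starts row 3. P = [[1, 2], [6, 8], [7]].
Insert 4: appended to row 1. P = [[1, 2, 4], [6, 8], [7]].
Insert 5: appended to row 1. P = [[1, 2, 4, 5], [6, 8], [7]].
Insert 3: 3 bumps 4 from row 1; 4 bumps 6 from row 2; 6 bumps 7 from row 3; 7 starts row 4. P = [[1, 2, 3, 5], [4, 8], [6], [7]].

So P = [[1, 2, 3, 5], [4, 8], [6], [7]], Q = [[1, 3, 6, 7], [2, 4], [5], [8]].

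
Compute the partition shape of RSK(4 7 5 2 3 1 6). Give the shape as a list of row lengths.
Row-insert each entry into an empty tableau.

After inserting 4: P = [[4]].
After inserting 7: P = [[4, 7]].
After inserting 5: P = [[4, 5], [7]].
After inserting 2: P = [[2, 5], [4], [7]].
After inserting 3: P = [[2, 3], [4, 5], [7]].
After inserting 1: P = [[1, 3], [2, 5], [4], [7]].
After inserting 6: P = [[1, 3, 6], [2, 5], [4], [7]].

The final insertion tableau P = [[1, 3, 6], [2, 5], [4], [7]] has shape [3, 2, 1, 1].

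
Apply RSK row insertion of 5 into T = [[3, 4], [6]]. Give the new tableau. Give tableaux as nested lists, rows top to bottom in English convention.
5 is larger than every entry of row 1, so it is appended to row 1. The new tableau is [[3, 4, 5], [6]].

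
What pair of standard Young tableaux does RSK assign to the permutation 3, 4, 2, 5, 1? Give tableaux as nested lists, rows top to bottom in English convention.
Insert each entry of the permutation into P by Schensted row insertion, recording in Q the position of each new cell.

Insert 3: appended to row 1. P = [[3]].
Insert 4: appended to row 1. P = [[3, 4]].
Insert 2: 2 bumps 3 from row 1; 3 starts row 2. P = [[2, 4], [3]].
Insert 5: appended to row 1. P = [[2, 4, 5], [3]].
Insert 1: 1 bumps 2 from row 1; 2 bumps 3 from row 2; 3 starts row 3. P = [[1, 4, 5], [2], [3]].

So P = [[1, 4, 5], [2], [3]], Q = [[1, 2, 4], [3], [5]].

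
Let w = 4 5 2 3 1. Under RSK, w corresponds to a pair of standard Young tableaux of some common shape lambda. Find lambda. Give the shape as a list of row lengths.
[2, 2, 1]

Row-insert each entry into an empty tableau.

After inserting 4: P = [[4]].
After inserting 5: P = [[4, 5]].
After inserting 2: P = [[2, 5], [4]].
After inserting 3: P = [[2, 3], [4, 5]].
After inserting 1: P = [[1, 3], [2, 5], [4]].

The final insertion tableau P = [[1, 3], [2, 5], [4]] has shape [2, 2, 1].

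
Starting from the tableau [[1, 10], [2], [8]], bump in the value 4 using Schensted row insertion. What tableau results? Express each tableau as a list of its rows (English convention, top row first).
[[1, 4], [2, 10], [8]]

In row 1, 4 replaces 10 (the leftmost entry greater than 4); 10 is bumped to row 2. 10 is appended to row 2. The new tableau is [[1, 4], [2, 10], [8]].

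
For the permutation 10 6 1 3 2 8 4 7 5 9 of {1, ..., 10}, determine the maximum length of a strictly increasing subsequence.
5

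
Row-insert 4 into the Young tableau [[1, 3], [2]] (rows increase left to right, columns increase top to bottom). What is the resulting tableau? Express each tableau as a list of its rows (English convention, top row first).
[[1, 3, 4], [2]]

4 is larger than every entry of row 1, so it is appended to row 1. The new tableau is [[1, 3, 4], [2]].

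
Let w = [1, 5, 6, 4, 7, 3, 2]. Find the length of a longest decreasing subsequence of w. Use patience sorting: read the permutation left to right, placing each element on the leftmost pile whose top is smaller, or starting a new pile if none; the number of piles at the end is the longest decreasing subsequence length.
4

1: new pile. tops = [1]
5: onto pile 1 (replacing 1). tops = [5]
6: onto pile 1 (replacing 5). tops = [6]
4: new pile. tops = [6, 4]
7: onto pile 1 (replacing 6). tops = [7, 4]
3: new pile. tops = [7, 4, 3]
2: new pile. tops = [7, 4, 3, 2]

4 piles, so the longest decreasing subsequence has length 4.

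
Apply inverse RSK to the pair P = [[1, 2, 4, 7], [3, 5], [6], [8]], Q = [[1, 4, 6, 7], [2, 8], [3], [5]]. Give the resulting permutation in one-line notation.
Reverse the RSK construction: for i from n down to 1, find the cell of Q containing i, remove the entry at that cell from P, and reverse-bump it up through P; the value ejected from row 1 is w(i).

Step i=8: Q has 8 at row 2, column 2; remove 5 from row 2 of P and reverse-bump: 5 enters row 1 and ejects 4. So w(8) = 4. P is now [[1, 2, 5, 7], [3], [6], [8]].
Step i=7: Q has 7 at row 1, column 4; remove that cell from P, ejecting 7. So w(7) = 7. P is now [[1, 2, 5], [3], [6], [8]].
Step i=6: Q has 6 at row 1, column 3; remove that cell from P, ejecting 5. So w(6) = 5. P is now [[1, 2], [3], [6], [8]].
Step i=5: Q has 5 at row 4, column 1; remove 8 from row 4 of P and reverse-bump: 8 enters row 3 and ejects 6; 6 enters row 2 and ejects 3; 3 enters row 1 and ejects 2. So w(5) = 2. P is now [[1, 3], [6], [8]].
Step i=4: Q has 4 at row 1, column 2; remove that cell from P, ejecting 3. So w(4) = 3. P is now [[1], [6], [8]].
Step i=3: Q has 3 at row 3, column 1; remove 8 from row 3 of P and reverse-bump: 8 enters row 2 and ejects 6; 6 enters row 1 and ejects 1. So w(3) = 1. P is now [[6], [8]].
Step i=2: Q has 2 at row 2, column 1; remove 8 from row 2 of P and reverse-bump: 8 enters row 1 and ejects 6. So w(2) = 6. P is now [[8]].
Step i=1: Q has 1 at row 1, column 1; remove that cell from P, ejecting 8. So w(1) = 8. P is now [].

So w = 8 6 1 3 2 5 7 4.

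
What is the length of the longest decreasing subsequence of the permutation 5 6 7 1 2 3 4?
2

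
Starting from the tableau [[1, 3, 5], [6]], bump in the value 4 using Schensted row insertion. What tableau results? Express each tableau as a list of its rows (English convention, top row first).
In row 1, 4 replaces 5 (the leftmost entry greater than 4); 5 is bumped to row 2. In row 2, 5 replaces 6 (the leftmost entry greater than 5); 6 is bumped to row 3. 6 starts a new row 3. The new tableau is [[1, 3, 4], [5], [6]].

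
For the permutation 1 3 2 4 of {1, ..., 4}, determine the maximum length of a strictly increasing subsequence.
3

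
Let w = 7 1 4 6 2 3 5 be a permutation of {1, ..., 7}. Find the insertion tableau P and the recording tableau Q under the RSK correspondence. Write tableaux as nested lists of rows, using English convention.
Insert each entry of the permutation into P by Schensted row insertion, recording in Q the position of each new cell.

Insert 7: appended to row 1. P = [[7]], Q = [[1]].
Insert 1: 1 bumps 7 from row 1; 7 starts row 2. P = [[1], [7]], Q = [[1], [2]].
Insert 4: appended to row 1. P = [[1, 4], [7]], Q = [[1, 3], [2]].
Insert 6: appended to row 1. P = [[1, 4, 6], [7]], Q = [[1, 3, 4], [2]].
Insert 2: 2 bumps 4 from row 1; 4 bumps 7 from row 2; 7 starts row 3. P = [[1, 2, 6], [4], [7]], Q = [[1, 3, 4], [2], [5]].
Insert 3: 3 bumps 6 from row 1; 6 appends to row 2. P = [[1, 2, 3], [4, 6], [7]], Q = [[1, 3, 4], [2, 6], [5]].
Insert 5: appended to row 1. P = [[1, 2, 3, 5], [4, 6], [7]], Q = [[1, 3, 4, 7], [2, 6], [5]].

So P = [[1, 2, 3, 5], [4, 6], [7]], Q = [[1, 3, 4, 7], [2, 6], [5]].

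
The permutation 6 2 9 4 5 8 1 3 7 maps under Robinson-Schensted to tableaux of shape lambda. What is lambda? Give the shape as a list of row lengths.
Row-insert each entry into an empty tableau.

After inserting 6: P = [[6]].
After inserting 2: P = [[2], [6]].
After inserting 9: P = [[2, 9], [6]].
After inserting 4: P = [[2, 4], [6, 9]].
After inserting 5: P = [[2, 4, 5], [6, 9]].
After inserting 8: P = [[2, 4, 5, 8], [6, 9]].
After inserting 1: P = [[1, 4, 5, 8], [2, 9], [6]].
After inserting 3: P = [[1, 3, 5, 8], [2, 4], [6, 9]].
After inserting 7: P = [[1, 3, 5, 7], [2, 4, 8], [6, 9]].

The final insertion tableau P = [[1, 3, 5, 7], [2, 4, 8], [6, 9]] has shape [4, 3, 2].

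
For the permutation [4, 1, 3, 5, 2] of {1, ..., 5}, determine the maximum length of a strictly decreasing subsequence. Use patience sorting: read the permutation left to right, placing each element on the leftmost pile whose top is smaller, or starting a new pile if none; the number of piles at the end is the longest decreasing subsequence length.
4: new pile. tops = [4]
1: new pile. tops = [4, 1]
3: onto pile 2 (replacing 1). tops = [4, 3]
5: onto pile 1 (replacing 4). tops = [5, 3]
2: new pile. tops = [5, 3, 2]

3 piles, so the longest decreasing subsequence has length 3.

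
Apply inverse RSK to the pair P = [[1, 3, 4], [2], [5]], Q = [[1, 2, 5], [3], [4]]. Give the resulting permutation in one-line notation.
Reverse RSK: for i = n, n-1, ..., 1, locate i in Q, remove the corresponding corner cell from P, and reverse-bump its entry up through P; the value ejected from row 1 is w(i).

So w = 2 5 3 1 4.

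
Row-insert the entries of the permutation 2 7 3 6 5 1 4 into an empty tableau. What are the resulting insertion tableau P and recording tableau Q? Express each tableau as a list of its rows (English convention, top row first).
Insert each entry of the permutation into P by Schensted row insertion, recording in Q the position of each new cell.

After inserting 2: P = [[2]].
After inserting 7: P = [[2, 7]].
After inserting 3: P = [[2, 3], [7]].
After inserting 6: P = [[2, 3, 6], [7]].
After inserting 5: P = [[2, 3, 5], [6], [7]].
After inserting 1: P = [[1, 3, 5], [2], [6], [7]].
After inserting 4: P = [[1, 3, 4], [2, 5], [6], [7]].

So P = [[1, 3, 4], [2, 5], [6], [7]], Q = [[1, 2, 4], [3, 7], [5], [6]].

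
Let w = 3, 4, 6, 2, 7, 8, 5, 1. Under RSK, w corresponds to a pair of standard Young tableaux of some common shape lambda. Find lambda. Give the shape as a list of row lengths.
Row-insert each entry into an empty tableau.

After inserting 3: P = [[3]].
After inserting 4: P = [[3, 4]].
After inserting 6: P = [[3, 4, 6]].
After inserting 2: P = [[2, 4, 6], [3]].
After inserting 7: P = [[2, 4, 6, 7], [3]].
After inserting 8: P = [[2, 4, 6, 7, 8], [3]].
After inserting 5: P = [[2, 4, 5, 7, 8], [3, 6]].
After inserting 1: P = [[1, 4, 5, 7, 8], [2, 6], [3]].

The final insertion tableau P = [[1, 4, 5, 7, 8], [2, 6], [3]] has shape [5, 2, 1].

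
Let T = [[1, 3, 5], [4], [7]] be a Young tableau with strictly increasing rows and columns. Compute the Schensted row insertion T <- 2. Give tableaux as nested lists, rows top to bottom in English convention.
[[1, 2, 5], [3], [4], [7]]

In row 1, 2 replaces 3 (the leftmost entry greater than 2); 3 is bumped to row 2. In row 2, 3 replaces 4 (the leftmost entry greater than 3); 4 is bumped to row 3. In row 3, 4 replaces 7 (the leftmost entry greater than 4); 7 is bumped to row 4. 7 starts a new row 4. The new tableau is [[1, 2, 5], [3], [4], [7]].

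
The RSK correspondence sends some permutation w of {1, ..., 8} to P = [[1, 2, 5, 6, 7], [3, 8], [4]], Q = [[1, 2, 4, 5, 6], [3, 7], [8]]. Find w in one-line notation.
1 4 3 5 6 8 7 2

Reverse the RSK construction: for i from n down to 1, find the cell of Q containing i, remove the entry at that cell from P, and reverse-bump it up through P; the value ejected from row 1 is w(i).

Step i=8: Q has 8 at row 3, column 1; remove 4 from row 3 of P and reverse-bump: 4 enters row 2 and ejects 3; 3 enters row 1 and ejects 2. So w(8) = 2. P is now [[1, 3, 5, 6, 7], [4, 8]].
Step i=7: Q has 7 at row 2, column 2; remove 8 from row 2 of P and reverse-bump: 8 enters row 1 and ejects 7. So w(7) = 7. P is now [[1, 3, 5, 6, 8], [4]].
Step i=6: Q has 6 at row 1, column 5; remove that cell from P, ejecting 8. So w(6) = 8. P is now [[1, 3, 5, 6], [4]].
Step i=5: Q has 5 at row 1, column 4; remove that cell from P, ejecting 6. So w(5) = 6. P is now [[1, 3, 5], [4]].
Step i=4: Q has 4 at row 1, column 3; remove that cell from P, ejecting 5. So w(4) = 5. P is now [[1, 3], [4]].
Step i=3: Q has 3 at row 2, column 1; remove 4 from row 2 of P and reverse-bump: 4 enters row 1 and ejects 3. So w(3) = 3. P is now [[1, 4]].
Step i=2: Q has 2 at row 1, column 2; remove that cell from P, ejecting 4. So w(2) = 4. P is now [[1]].
Step i=1: Q has 1 at row 1, column 1; remove that cell from P, ejecting 1. So w(1) = 1. P is now [].

So w = 1 4 3 5 6 8 7 2.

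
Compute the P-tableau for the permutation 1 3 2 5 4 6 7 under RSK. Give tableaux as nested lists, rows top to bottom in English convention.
Insert 1: appended to row 1. P = [[1]].
Insert 3: appended to row 1. P = [[1, 3]].
Insert 2: 2 bumps 3 from row 1; 3 starts row 2. P = [[1, 2], [3]].
Insert 5: appended to row 1. P = [[1, 2, 5], [3]].
Insert 4: 4 bumps 5 from row 1; 5 appends to row 2. P = [[1, 2, 4], [3, 5]].
Insert 6: appended to row 1. P = [[1, 2, 4, 6], [3, 5]].
Insert 7: appended to row 1. P = [[1, 2, 4, 6, 7], [3, 5]].

So P = [[1, 2, 4, 6, 7], [3, 5]].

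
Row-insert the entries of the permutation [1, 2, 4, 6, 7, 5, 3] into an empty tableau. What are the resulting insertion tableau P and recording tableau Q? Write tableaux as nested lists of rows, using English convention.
Insert each entry of the permutation into P by Schensted row insertion, recording in Q the position of each new cell.

After inserting 1: P = [[1]].
After inserting 2: P = [[1, 2]].
After inserting 4: P = [[1, 2, 4]].
After inserting 6: P = [[1, 2, 4, 6]].
After inserting 7: P = [[1, 2, 4, 6, 7]].
After inserting 5: P = [[1, 2, 4, 5, 7], [6]].
After inserting 3: P = [[1, 2, 3, 5, 7], [4], [6]].

So P = [[1, 2, 3, 5, 7], [4], [6]], Q = [[1, 2, 3, 4, 5], [6], [7]].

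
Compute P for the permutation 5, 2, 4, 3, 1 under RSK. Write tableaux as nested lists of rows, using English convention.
Insert 5: appended to row 1. P = [[5]].
Insert 2: 2 bumps 5 from row 1; 5 starts row 2. P = [[2], [5]].
Insert 4: appended to row 1. P = [[2, 4], [5]].
Insert 3: 3 bumps 4 from row 1; 4 bumps 5 from row 2; 5 starts row 3. P = [[2, 3], [4], [5]].
Insert 1: 1 bumps 2 from row 1; 2 bumps 4 from row 2; 4 bumps 5 from row 3; 5 starts row 4. P = [[1, 3], [2], [4], [5]].

So P = [[1, 3], [2], [4], [5]].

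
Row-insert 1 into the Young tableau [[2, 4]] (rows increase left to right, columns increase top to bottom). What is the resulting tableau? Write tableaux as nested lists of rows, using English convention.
In row 1, 1 replaces 2 (the leftmost entry greater than 1); 2 is bumped to row 2. 2 starts a new row 2. The new tableau is [[1, 4], [2]].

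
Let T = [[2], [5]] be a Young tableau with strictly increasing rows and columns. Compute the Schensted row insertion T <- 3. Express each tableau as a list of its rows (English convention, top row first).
3 is larger than every entry of row 1, so it is appended to row 1. The new tableau is [[2, 3], [5]].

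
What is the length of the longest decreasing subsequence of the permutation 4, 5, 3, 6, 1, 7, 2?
3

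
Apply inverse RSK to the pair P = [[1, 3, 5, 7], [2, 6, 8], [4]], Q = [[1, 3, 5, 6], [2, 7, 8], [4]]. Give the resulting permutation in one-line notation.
Reverse the RSK construction: for i from n down to 1, find the cell of Q containing i, remove the entry at that cell from P, and reverse-bump it up through P; the value ejected from row 1 is w(i).

Step i=8: Q has 8 at row 2, column 3; remove 8 from row 2 of P and reverse-bump: 8 enters row 1 and ejects 7. So w(8) = 7. P is now [[1, 3, 5, 8], [2, 6], [4]].
Step i=7: Q has 7 at row 2, column 2; remove 6 from row 2 of P and reverse-bump: 6 enters row 1 and ejects 5. So w(7) = 5. P is now [[1, 3, 6, 8], [2], [4]].
Step i=6: Q has 6 at row 1, column 4; remove that cell from P, ejecting 8. So w(6) = 8. P is now [[1, 3, 6], [2], [4]].
Step i=5: Q has 5 at row 1, column 3; remove that cell from P, ejecting 6. So w(5) = 6. P is now [[1, 3], [2], [4]].
Step i=4: Q has 4 at row 3, column 1; remove 4 from row 3 of P and reverse-bump: 4 enters row 2 and ejects 2; 2 enters row 1 and ejects 1. So w(4) = 1. P is now [[2, 3], [4]].
Step i=3: Q has 3 at row 1, column 2; remove that cell from P, ejecting 3. So w(3) = 3. P is now [[2], [4]].
Step i=2: Q has 2 at row 2, column 1; remove 4 from row 2 of P and reverse-bump: 4 enters row 1 and ejects 2. So w(2) = 2. P is now [[4]].
Step i=1: Q has 1 at row 1, column 1; remove that cell from P, ejecting 4. So w(1) = 4. P is now [].

So w = 4 2 3 1 6 8 5 7.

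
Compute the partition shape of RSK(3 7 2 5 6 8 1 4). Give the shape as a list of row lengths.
RSK row insertion gives P = [[1, 4, 6, 8], [2, 5], [3, 7]], which has shape [4, 2, 2].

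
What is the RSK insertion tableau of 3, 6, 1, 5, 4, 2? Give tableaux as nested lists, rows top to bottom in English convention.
Insert 3: appended to row 1. P = [[3]].
Insert 6: appended to row 1. P = [[3, 6]].
Insert 1: 1 bumps 3 from row 1; 3 starts row 2. P = [[1, 6], [3]].
Insert 5: 5 bumps 6 from row 1; 6 appends to row 2. P = [[1, 5], [3, 6]].
Insert 4: 4 bumps 5 from row 1; 5 bumps 6 from row 2; 6 starts row 3. P = [[1, 4], [3, 5], [6]].
Insert 2: 2 bumps 4 from row 1; 4 bumps 5 from row 2; 5 bumps 6 from row 3; 6 starts row 4. P = [[1, 2], [3, 4], [5], [6]].

So P = [[1, 2], [3, 4], [5], [6]].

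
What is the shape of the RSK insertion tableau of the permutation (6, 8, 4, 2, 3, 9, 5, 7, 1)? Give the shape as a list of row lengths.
[4, 3, 1, 1]

Row-insert each entry into an empty tableau.

After inserting 6: P = [[6]].
After inserting 8: P = [[6, 8]].
After inserting 4: P = [[4, 8], [6]].
After inserting 2: P = [[2, 8], [4], [6]].
After inserting 3: P = [[2, 3], [4, 8], [6]].
After inserting 9: P = [[2, 3, 9], [4, 8], [6]].
After inserting 5: P = [[2, 3, 5], [4, 8, 9], [6]].
After inserting 7: P = [[2, 3, 5, 7], [4, 8, 9], [6]].
After inserting 1: P = [[1, 3, 5, 7], [2, 8, 9], [4], [6]].

The final insertion tableau P = [[1, 3, 5, 7], [2, 8, 9], [4], [6]] has shape [4, 3, 1, 1].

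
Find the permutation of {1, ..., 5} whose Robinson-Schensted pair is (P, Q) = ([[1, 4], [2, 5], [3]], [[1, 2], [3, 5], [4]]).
3 5 2 1 4

Reverse RSK: for i = n, n-1, ..., 1, locate i in Q, remove the corresponding corner cell from P, and reverse-bump its entry up through P; the value ejected from row 1 is w(i).

So w = 3 5 2 1 4.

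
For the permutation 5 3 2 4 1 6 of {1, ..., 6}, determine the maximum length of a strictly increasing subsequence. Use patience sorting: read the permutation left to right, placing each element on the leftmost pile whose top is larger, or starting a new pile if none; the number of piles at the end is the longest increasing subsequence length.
5: new pile. tops = [5]
3: onto pile 1 (replacing 5). tops = [3]
2: onto pile 1 (replacing 3). tops = [2]
4: new pile. tops = [2, 4]
1: onto pile 1 (replacing 2). tops = [1, 4]
6: new pile. tops = [1, 4, 6]

3 piles, so the longest increasing subsequence has length 3.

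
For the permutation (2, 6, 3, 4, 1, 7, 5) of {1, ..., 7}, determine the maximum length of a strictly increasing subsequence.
4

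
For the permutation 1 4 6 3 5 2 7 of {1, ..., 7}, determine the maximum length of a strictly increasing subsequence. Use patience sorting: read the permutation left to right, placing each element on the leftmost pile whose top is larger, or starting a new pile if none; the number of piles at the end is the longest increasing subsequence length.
1: new pile. tops = [1]
4: new pile. tops = [1, 4]
6: new pile. tops = [1, 4, 6]
3: onto pile 2 (replacing 4). tops = [1, 3, 6]
5: onto pile 3 (replacing 6). tops = [1, 3, 5]
2: onto pile 2 (replacing 3). tops = [1, 2, 5]
7: new pile. tops = [1, 2, 5, 7]

4 piles, so the longest increasing subsequence has length 4.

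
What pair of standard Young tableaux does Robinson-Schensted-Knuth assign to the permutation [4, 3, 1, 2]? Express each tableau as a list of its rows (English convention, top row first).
Insert each entry of the permutation into P by Schensted row insertion, recording in Q the position of each new cell.

Insert 4: appended to row 1. P = [[4]], Q = [[1]].
Insert 3: 3 bumps 4 from row 1; 4 starts row 2. P = [[3], [4]], Q = [[1], [2]].
Insert 1: 1 bumps 3 from row 1; 3 bumps 4 from row 2; 4 starts row 3. P = [[1], [3], [4]], Q = [[1], [2], [3]].
Insert 2: appended to row 1. P = [[1, 2], [3], [4]], Q = [[1, 4], [2], [3]].

So P = [[1, 2], [3], [4]], Q = [[1, 4], [2], [3]].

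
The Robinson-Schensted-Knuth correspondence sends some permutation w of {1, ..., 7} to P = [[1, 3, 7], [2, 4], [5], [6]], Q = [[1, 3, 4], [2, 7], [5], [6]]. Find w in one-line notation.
6 2 5 7 4 1 3

Reverse the RSK construction: for i from n down to 1, find the cell of Q containing i, remove the entry at that cell from P, and reverse-bump it up through P; the value ejected from row 1 is w(i).

Step i=7: Q has 7 at row 2, column 2; remove 4 from row 2 of P and reverse-bump: 4 enters row 1 and ejects 3. So w(7) = 3. P is now [[1, 4, 7], [2], [5], [6]].
Step i=6: Q has 6 at row 4, column 1; remove 6 from row 4 of P and reverse-bump: 6 enters row 3 and ejects 5; 5 enters row 2 and ejects 2; 2 enters row 1 and ejects 1. So w(6) = 1. P is now [[2, 4, 7], [5], [6]].
Step i=5: Q has 5 at row 3, column 1; remove 6 from row 3 of P and reverse-bump: 6 enters row 2 and ejects 5; 5 enters row 1 and ejects 4. So w(5) = 4. P is now [[2, 5, 7], [6]].
Step i=4: Q has 4 at row 1, column 3; remove that cell from P, ejecting 7. So w(4) = 7. P is now [[2, 5], [6]].
Step i=3: Q has 3 at row 1, column 2; remove that cell from P, ejecting 5. So w(3) = 5. P is now [[2], [6]].
Step i=2: Q has 2 at row 2, column 1; remove 6 from row 2 of P and reverse-bump: 6 enters row 1 and ejects 2. So w(2) = 2. P is now [[6]].
Step i=1: Q has 1 at row 1, column 1; remove that cell from P, ejecting 6. So w(1) = 6. P is now [].

So w = 6 2 5 7 4 1 3.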